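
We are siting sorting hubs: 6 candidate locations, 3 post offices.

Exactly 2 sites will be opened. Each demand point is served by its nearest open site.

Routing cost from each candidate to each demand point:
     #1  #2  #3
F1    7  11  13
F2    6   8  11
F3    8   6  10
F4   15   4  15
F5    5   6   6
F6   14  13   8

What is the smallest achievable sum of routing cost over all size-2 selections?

15

Open {F4, F5}.
  #1→F5 5, #2→F4 4, #3→F5 6  ⇒ total 15.
Compare {F1, F5}: total 17.
Compare {F2, F5}: total 17.
No size-2 selection does better; minimum is 15.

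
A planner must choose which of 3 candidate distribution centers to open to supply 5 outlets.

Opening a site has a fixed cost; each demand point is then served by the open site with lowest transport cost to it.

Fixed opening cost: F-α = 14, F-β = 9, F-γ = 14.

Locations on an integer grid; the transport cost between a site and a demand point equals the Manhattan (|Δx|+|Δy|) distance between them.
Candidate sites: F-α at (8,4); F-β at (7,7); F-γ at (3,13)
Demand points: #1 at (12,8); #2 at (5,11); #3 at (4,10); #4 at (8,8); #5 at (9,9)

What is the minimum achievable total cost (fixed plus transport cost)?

Open {F-β}: assign each demand point to its cheapest open site.
  #1→F-β 6, #2→F-β 6, #3→F-β 6, #4→F-β 2, #5→F-β 4
  transport cost 24, fixed 9 → total 33.
Compare {F-β, F-γ}: transport cost 20 + fixed 23 = 43.
Compare {F-α, F-β}: transport cost 24 + fixed 23 = 47.
Compare {F-α}: transport cost 38 + fixed 14 = 52.
All other subsets cost ≥ 43. Minimum total cost: 33.

33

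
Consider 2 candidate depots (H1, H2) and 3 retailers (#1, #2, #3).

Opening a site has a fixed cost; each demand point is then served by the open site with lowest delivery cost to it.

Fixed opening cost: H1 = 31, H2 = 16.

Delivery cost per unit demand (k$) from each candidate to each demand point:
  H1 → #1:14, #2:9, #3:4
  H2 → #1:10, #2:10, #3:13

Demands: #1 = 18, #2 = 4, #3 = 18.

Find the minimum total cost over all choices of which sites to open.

335

Open {H1, H2}: assign each demand point to its cheapest open site.
  #1→H2 18×10=180, #2→H1 4×9=36, #3→H1 18×4=72
  delivery cost 288, fixed 47 → total 335.
Compare {H1}: delivery cost 360 + fixed 31 = 391.
Compare {H2}: delivery cost 454 + fixed 16 = 470.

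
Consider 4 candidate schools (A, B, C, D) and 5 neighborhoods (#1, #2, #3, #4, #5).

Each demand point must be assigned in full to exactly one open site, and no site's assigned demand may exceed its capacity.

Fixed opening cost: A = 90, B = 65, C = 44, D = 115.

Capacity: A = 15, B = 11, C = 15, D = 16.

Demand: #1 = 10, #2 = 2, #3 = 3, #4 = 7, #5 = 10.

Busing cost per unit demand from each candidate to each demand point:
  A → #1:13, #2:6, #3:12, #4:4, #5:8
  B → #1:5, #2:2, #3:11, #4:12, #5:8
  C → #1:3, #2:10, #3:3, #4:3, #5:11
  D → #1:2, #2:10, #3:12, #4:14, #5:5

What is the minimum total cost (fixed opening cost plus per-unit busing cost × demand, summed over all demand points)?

358

Open {A, B, C}; cheapest assignment that respects the capacities:
  A (cap 15, load 9): #2, #4 — cost 2×6 + 7×4 = 40
  B (cap 11, load 10): #5 — cost 10×8 = 80
  C (cap 15, load 13): #1, #3 — cost 10×3 + 3×3 = 39
  Shipping 159, fixed 199 → total 358.
  Any other capacity-feasible assignment to {A, B, C} ships for at least 159.
Compare {B, C, D}: its best feasible assignment gives total 374.
Compare {A, C, D}: its best feasible assignment gives total 378.
Every other set of open sites that can feasibly serve all demand totals ≥ 374 even under its best assignment. Minimum: 358.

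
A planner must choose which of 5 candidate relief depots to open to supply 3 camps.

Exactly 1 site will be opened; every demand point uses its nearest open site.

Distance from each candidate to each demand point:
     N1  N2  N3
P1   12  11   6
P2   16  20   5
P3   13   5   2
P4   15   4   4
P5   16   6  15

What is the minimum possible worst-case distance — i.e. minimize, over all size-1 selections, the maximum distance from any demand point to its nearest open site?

12

Open {P1}.
  Farthest demand point is N1 at distance 12 (to P1); all others are ≤ 12.
With {P3} the worst case is 13.
With {P4} the worst case is 15.
No size-1 selection achieves below 12.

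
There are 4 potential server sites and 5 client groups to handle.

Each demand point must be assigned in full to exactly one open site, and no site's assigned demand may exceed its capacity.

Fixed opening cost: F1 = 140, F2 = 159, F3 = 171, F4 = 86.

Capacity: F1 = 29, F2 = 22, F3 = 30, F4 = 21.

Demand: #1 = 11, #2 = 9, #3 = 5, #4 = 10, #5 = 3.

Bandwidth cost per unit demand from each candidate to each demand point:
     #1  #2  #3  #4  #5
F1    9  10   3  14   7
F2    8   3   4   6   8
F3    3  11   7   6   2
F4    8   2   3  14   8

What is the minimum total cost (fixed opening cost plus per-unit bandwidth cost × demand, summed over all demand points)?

389

Open {F3, F4}; cheapest assignment that respects the capacities:
  F3 (cap 30, load 24): #1, #4, #5 — cost 11×3 + 10×6 + 3×2 = 99
  F4 (cap 21, load 14): #2, #3 — cost 9×2 + 5×3 = 33
  Shipping 132, fixed 257 → total 389.
  Any other capacity-feasible assignment to {F3, F4} ships for at least 132.
Compare {F2, F4}: its best feasible assignment gives total 450.
Compare {F2, F3}: its best feasible assignment gives total 476.
Every other set of open sites that can feasibly serve all demand totals ≥ 450 even under its best assignment. Minimum: 389.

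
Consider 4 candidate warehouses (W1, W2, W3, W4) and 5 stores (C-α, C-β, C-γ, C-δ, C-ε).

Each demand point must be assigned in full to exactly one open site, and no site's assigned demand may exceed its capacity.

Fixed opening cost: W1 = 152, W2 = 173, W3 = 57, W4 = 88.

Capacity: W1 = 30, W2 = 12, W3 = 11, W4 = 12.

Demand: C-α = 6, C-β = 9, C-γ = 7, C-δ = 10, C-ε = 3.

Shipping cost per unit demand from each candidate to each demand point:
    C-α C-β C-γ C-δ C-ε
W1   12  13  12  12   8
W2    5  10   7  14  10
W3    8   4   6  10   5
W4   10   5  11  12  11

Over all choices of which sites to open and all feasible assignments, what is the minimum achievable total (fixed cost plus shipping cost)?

Open {W1, W3}; cheapest assignment that respects the capacities:
  W1 (cap 30, load 26): C-α, C-γ, C-δ, C-ε — cost 6×12 + 7×12 + 10×12 + 3×8 = 300
  W3 (cap 11, load 9): C-β — cost 9×4 = 36
  Shipping 336, fixed 209 → total 545.
  Any other capacity-feasible assignment to {W1, W3} ships for at least 336.
Compare {W1, W4}: its best feasible assignment gives total 585.
Compare {W1, W3, W4}: its best feasible assignment gives total 591.
Every other set of open sites that can feasibly serve all demand totals ≥ 585 even under its best assignment. Minimum: 545.

545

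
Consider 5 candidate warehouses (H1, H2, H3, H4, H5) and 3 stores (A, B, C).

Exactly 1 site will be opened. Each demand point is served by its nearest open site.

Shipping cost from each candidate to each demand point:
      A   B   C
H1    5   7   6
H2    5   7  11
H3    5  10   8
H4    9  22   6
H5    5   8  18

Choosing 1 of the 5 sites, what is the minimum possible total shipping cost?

18

Open {H1}.
  A→H1 5, B→H1 7, C→H1 6  ⇒ total 18.
Compare {H2}: total 23.
Compare {H3}: total 23.
No size-1 selection does better; minimum is 18.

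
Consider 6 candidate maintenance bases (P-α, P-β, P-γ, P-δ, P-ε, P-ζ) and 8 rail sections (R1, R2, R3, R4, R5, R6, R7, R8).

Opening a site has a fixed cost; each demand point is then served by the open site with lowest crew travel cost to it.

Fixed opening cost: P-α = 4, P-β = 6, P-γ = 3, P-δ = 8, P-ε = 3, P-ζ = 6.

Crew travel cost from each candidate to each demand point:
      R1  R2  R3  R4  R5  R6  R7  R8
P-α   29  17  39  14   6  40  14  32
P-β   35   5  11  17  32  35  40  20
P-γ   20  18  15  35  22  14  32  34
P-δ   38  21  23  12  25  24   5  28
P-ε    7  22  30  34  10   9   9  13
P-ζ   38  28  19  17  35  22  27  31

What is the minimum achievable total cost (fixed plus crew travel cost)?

Open {P-α, P-β, P-ε}: assign each demand point to its cheapest open site.
  R1→P-ε 7, R2→P-β 5, R3→P-β 11, R4→P-α 14, R5→P-α 6, R6→P-ε 9, R7→P-ε 9, R8→P-ε 13
  crew travel cost 74, fixed 13 → total 87.
Compare {P-β, P-δ, P-ε}: crew travel cost 72 + fixed 17 = 89.
Compare {P-α, P-β, P-δ, P-ε}: crew travel cost 68 + fixed 21 = 89.
Compare {P-β, P-ε}: crew travel cost 81 + fixed 9 = 90.
All other subsets cost ≥ 89. Minimum total cost: 87.

87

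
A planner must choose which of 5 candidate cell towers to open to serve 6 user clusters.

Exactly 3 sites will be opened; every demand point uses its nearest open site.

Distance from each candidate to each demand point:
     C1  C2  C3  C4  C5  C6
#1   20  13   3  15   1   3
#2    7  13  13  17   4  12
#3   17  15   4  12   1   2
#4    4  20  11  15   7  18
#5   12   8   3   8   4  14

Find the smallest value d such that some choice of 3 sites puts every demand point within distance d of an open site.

Open {#1, #2, #5}.
  Farthest demand point is C2 at distance 8 (to #5); all others are ≤ 8.
With {#1, #4, #5} the worst case is 8.
With {#2, #3, #5} the worst case is 8.
No size-3 selection achieves below 8.

8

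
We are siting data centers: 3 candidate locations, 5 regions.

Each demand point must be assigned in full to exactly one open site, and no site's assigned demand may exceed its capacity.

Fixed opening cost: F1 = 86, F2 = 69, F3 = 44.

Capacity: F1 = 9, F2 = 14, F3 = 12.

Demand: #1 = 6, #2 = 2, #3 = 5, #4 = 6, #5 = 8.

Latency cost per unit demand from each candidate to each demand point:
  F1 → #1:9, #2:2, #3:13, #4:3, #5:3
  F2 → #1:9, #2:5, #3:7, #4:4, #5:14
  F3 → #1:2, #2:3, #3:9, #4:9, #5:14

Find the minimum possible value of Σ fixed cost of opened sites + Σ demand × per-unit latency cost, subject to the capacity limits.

300

Open {F1, F2, F3}; cheapest assignment that respects the capacities:
  F1 (cap 9, load 8): #5 — cost 8×3 = 24
  F2 (cap 14, load 11): #3, #4 — cost 5×7 + 6×4 = 59
  F3 (cap 12, load 8): #1, #2 — cost 6×2 + 2×3 = 18
  Shipping 101, fixed 199 → total 300.
  Any other capacity-feasible assignment to {F1, F2, F3} ships for at least 101.
Total demand is 27 and no other set of sites has combined capacity ≥ 27, so {F1, F2, F3} is the only feasible choice of open sites. Minimum: 300.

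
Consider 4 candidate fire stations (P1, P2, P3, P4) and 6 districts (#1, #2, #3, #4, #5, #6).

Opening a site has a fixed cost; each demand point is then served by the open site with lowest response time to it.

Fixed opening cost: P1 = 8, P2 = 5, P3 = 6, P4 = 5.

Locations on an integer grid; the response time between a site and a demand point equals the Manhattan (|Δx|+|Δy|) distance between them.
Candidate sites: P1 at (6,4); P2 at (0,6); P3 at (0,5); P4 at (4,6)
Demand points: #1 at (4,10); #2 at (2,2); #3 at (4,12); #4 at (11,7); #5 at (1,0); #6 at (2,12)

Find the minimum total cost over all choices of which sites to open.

46

Open {P4}: assign each demand point to its cheapest open site.
  #1→P4 4, #2→P4 6, #3→P4 6, #4→P4 8, #5→P4 9, #6→P4 8
  response time 41, fixed 5 → total 46.
Compare {P3, P4}: response time 37 + fixed 11 = 48.
Compare {P2, P4}: response time 39 + fixed 10 = 49.
Compare {P2, P3, P4}: response time 37 + fixed 16 = 53.
All other subsets cost ≥ 48. Minimum total cost: 46.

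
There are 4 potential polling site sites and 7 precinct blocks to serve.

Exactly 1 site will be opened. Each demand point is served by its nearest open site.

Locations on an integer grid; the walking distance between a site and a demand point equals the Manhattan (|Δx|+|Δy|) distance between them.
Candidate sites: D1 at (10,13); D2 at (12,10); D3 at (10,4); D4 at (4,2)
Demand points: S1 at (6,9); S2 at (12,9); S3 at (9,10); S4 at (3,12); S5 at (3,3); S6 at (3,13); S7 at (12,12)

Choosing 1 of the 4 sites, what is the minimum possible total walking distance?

52

Open {D2}.
  S1→D2 7, S2→D2 1, S3→D2 3, S4→D2 11, S5→D2 16, S6→D2 12, S7→D2 2  ⇒ total 52.
Compare {D1}: total 53.
Compare {D3}: total 72.
No size-1 selection does better; minimum is 52.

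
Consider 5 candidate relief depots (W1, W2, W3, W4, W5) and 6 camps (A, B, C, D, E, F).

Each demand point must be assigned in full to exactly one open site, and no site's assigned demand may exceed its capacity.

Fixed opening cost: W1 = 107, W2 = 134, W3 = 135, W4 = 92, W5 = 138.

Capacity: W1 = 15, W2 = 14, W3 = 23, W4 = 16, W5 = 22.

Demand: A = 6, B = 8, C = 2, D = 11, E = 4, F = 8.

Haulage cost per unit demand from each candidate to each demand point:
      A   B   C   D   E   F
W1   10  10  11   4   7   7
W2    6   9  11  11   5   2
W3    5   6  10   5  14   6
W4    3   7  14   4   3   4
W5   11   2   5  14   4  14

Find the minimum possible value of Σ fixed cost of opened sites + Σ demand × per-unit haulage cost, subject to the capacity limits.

464

Open {W3, W4}; cheapest assignment that respects the capacities:
  W3 (cap 23, load 23): B, D, E — cost 8×6 + 11×5 + 4×14 = 159
  W4 (cap 16, load 16): A, C, F — cost 6×3 + 2×14 + 8×4 = 78
  Shipping 237, fixed 227 → total 464.
  Any other capacity-feasible assignment to {W3, W4} ships for at least 237.
Compare {W1, W4, W5}: its best feasible assignment gives total 473.
Compare {W3, W5}: its best feasible assignment gives total 484.
Every other set of open sites that can feasibly serve all demand totals ≥ 473 even under its best assignment. Minimum: 464.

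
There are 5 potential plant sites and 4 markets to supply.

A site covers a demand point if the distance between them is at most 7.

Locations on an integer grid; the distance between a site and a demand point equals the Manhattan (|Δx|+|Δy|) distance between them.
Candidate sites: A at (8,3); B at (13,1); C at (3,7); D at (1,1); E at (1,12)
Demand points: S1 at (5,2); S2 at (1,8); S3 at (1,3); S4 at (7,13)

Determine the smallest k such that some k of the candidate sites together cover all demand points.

2

Coverage sets (demand points within 7 of each site):
  A: {S1, S3}
  B: {}
  C: {S1, S2, S3}
  D: {S1, S2, S3}
  E: {S2, S4}
No single site covers all 4 demand points.
But {A, E} covers everything, so the minimum is 2.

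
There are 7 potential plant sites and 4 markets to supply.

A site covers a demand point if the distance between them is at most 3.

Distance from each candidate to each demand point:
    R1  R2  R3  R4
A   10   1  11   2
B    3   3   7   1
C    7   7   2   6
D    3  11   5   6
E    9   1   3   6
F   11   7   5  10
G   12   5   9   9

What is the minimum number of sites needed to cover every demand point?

2

Coverage sets (demand points within 3 of each site):
  A: {R2, R4}
  B: {R1, R2, R4}
  C: {R3}
  D: {R1}
  E: {R2, R3}
  F: {}
  G: {}
No single site covers all 4 demand points.
But {B, C} covers everything, so the minimum is 2.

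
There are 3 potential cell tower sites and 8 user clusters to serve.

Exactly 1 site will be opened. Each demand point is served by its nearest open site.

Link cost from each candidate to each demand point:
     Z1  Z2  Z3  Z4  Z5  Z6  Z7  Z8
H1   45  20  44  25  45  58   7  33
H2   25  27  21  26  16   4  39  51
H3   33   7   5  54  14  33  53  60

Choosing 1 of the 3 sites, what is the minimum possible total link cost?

Open {H2}.
  Z1→H2 25, Z2→H2 27, Z3→H2 21, Z4→H2 26, Z5→H2 16, Z6→H2 4, Z7→H2 39, Z8→H2 51  ⇒ total 209.
Compare {H3}: total 259.
Compare {H1}: total 277.

209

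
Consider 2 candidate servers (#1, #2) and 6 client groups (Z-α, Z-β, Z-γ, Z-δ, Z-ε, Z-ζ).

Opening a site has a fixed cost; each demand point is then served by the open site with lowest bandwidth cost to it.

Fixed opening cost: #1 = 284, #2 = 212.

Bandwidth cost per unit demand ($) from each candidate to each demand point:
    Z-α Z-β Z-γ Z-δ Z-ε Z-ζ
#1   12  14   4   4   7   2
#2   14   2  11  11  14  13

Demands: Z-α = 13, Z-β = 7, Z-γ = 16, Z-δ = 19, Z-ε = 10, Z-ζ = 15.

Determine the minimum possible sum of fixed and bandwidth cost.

778

Open {#1}: assign each demand point to its cheapest open site.
  Z-α→#1 13×12=156, Z-β→#1 7×14=98, Z-γ→#1 16×4=64, Z-δ→#1 19×4=76, Z-ε→#1 10×7=70, Z-ζ→#1 15×2=30
  bandwidth cost 494, fixed 284 → total 778.
Compare {#1, #2}: bandwidth cost 410 + fixed 496 = 906.
Compare {#2}: bandwidth cost 916 + fixed 212 = 1128.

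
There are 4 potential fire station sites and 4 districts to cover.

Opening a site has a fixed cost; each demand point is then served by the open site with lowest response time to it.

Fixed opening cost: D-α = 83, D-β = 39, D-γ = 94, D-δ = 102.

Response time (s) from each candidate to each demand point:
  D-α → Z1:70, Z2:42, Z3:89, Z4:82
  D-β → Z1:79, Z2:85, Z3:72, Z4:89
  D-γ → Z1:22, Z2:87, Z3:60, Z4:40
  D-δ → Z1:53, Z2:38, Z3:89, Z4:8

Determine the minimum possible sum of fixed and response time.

Open {D-δ}: assign each demand point to its cheapest open site.
  Z1→D-δ 53, Z2→D-δ 38, Z3→D-δ 89, Z4→D-δ 8
  response time 188, fixed 102 → total 290.
Compare {D-γ}: response time 209 + fixed 94 = 303.
Compare {D-β, D-δ}: response time 171 + fixed 141 = 312.
Compare {D-γ, D-δ}: response time 128 + fixed 196 = 324.
All other subsets cost ≥ 303. Minimum total cost: 290.

290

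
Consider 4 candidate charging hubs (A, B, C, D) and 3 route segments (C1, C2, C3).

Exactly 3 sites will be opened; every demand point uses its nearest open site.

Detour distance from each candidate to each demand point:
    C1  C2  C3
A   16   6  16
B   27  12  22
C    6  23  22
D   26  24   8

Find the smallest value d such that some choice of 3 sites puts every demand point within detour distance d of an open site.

8

Open {A, C, D}.
  Farthest demand point is C3 at detour distance 8 (to D); all others are ≤ 8.
With {B, C, D} the worst case is 12.
With {A, B, C} the worst case is 16.
No size-3 selection achieves below 8.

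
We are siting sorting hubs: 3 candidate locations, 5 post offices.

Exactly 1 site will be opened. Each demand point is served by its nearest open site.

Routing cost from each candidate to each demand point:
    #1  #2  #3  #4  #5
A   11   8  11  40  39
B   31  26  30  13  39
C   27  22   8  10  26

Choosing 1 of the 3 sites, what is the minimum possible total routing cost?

Open {C}.
  #1→C 27, #2→C 22, #3→C 8, #4→C 10, #5→C 26  ⇒ total 93.
Compare {A}: total 109.
Compare {B}: total 139.

93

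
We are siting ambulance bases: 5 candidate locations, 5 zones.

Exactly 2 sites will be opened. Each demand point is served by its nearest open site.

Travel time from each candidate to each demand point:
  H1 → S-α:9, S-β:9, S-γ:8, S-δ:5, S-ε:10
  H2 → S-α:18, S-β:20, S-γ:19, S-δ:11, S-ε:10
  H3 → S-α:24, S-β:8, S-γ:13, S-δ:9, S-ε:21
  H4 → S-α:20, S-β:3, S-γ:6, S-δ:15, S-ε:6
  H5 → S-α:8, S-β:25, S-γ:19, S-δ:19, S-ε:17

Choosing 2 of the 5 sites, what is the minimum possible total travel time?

Open {H1, H4}.
  S-α→H1 9, S-β→H4 3, S-γ→H4 6, S-δ→H1 5, S-ε→H4 6  ⇒ total 29.
Compare {H4, H5}: total 38.
Compare {H1, H3}: total 40.
No size-2 selection does better; minimum is 29.

29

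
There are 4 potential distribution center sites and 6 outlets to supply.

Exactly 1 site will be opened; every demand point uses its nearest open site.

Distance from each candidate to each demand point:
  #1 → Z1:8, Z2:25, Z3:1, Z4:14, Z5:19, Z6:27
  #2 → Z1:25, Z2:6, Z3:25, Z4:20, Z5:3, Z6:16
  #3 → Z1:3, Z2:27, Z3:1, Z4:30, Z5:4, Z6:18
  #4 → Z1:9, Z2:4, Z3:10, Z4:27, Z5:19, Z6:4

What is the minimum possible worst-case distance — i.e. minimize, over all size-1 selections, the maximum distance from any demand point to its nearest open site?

25

Open {#2}.
  Farthest demand point is Z1 at distance 25 (to #2); all others are ≤ 25.
With {#1} the worst case is 27.
With {#4} the worst case is 27.
No size-1 selection achieves below 25.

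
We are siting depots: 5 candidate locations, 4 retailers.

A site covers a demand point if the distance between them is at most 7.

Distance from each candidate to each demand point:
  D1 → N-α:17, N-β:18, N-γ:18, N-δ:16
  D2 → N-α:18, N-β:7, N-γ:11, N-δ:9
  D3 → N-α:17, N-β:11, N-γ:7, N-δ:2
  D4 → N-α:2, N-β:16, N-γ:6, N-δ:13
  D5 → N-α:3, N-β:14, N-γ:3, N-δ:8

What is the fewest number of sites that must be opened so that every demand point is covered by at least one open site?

Coverage sets (demand points within 7 of each site):
  D1: {}
  D2: {N-β}
  D3: {N-γ, N-δ}
  D4: {N-α, N-γ}
  D5: {N-α, N-γ}
No 2 sites suffice: every size-2 union leaves at least one demand point uncovered.
But {D2, D3, D4} covers everything, so the minimum is 3.

3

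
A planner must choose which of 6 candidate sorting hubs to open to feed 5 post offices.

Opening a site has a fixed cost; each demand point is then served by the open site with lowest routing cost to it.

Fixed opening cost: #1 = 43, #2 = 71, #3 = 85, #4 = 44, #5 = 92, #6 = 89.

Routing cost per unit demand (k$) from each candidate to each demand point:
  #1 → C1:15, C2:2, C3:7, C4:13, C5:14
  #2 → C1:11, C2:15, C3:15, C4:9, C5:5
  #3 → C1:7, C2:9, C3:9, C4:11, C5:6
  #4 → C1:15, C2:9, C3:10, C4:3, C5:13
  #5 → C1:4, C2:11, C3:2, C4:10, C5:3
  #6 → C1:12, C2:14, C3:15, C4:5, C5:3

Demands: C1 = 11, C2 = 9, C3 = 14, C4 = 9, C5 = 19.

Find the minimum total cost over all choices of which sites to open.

Open {#1, #4, #5}: assign each demand point to its cheapest open site.
  C1→#5 11×4=44, C2→#1 9×2=18, C3→#5 14×2=28, C4→#4 9×3=27, C5→#5 19×3=57
  routing cost 174, fixed 179 → total 353.
Compare {#1, #5}: routing cost 237 + fixed 135 = 372.
Compare {#4, #5}: routing cost 237 + fixed 136 = 373.
Compare {#5}: routing cost 318 + fixed 92 = 410.
All other subsets cost ≥ 372. Minimum total cost: 353.

353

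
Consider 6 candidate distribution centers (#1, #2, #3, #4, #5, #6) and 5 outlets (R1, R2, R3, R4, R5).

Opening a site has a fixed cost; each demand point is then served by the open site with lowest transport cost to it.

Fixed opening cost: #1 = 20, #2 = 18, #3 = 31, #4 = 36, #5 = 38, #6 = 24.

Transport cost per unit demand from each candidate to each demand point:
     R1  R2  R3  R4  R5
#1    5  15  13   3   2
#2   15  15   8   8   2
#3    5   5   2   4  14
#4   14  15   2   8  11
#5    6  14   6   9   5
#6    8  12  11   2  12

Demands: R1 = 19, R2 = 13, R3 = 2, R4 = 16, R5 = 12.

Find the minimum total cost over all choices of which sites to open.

287

Open {#1, #3}: assign each demand point to its cheapest open site.
  R1→#1 19×5=95, R2→#3 13×5=65, R3→#3 2×2=4, R4→#1 16×3=48, R5→#1 12×2=24
  transport cost 236, fixed 51 → total 287.
Compare {#2, #3, #6}: transport cost 220 + fixed 73 = 293.
Compare {#1, #3, #6}: transport cost 220 + fixed 75 = 295.
Compare {#2, #3}: transport cost 252 + fixed 49 = 301.
All other subsets cost ≥ 293. Minimum total cost: 287.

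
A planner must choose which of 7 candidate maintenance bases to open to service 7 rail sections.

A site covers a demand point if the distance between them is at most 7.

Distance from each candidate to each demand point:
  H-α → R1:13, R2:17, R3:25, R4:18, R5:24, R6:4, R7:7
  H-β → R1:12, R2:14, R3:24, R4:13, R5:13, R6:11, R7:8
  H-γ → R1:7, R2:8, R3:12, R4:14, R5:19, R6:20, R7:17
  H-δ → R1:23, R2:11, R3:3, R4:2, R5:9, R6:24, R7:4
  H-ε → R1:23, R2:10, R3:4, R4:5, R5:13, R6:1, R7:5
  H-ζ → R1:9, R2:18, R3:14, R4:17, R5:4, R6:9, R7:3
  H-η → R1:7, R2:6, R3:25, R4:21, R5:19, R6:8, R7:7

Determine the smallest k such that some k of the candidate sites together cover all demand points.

Coverage sets (demand points within 7 of each site):
  H-α: {R6, R7}
  H-β: {}
  H-γ: {R1}
  H-δ: {R3, R4, R7}
  H-ε: {R3, R4, R6, R7}
  H-ζ: {R5, R7}
  H-η: {R1, R2, R7}
No 2 sites suffice: every size-2 union leaves at least one demand point uncovered.
But {H-ε, H-ζ, H-η} covers everything, so the minimum is 3.

3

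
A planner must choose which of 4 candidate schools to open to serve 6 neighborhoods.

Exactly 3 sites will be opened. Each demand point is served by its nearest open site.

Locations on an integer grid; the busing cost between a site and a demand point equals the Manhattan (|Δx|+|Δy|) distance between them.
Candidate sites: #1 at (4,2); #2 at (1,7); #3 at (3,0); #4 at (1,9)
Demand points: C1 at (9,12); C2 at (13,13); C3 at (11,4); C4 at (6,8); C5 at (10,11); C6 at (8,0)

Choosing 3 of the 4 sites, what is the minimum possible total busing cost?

58

Open {#1, #3, #4}.
  C1→#4 11, C2→#4 16, C3→#1 9, C4→#4 6, C5→#4 11, C6→#3 5  ⇒ total 58.
Compare {#1, #2, #4}: total 59.
Compare {#2, #3, #4}: total 61.
No size-3 selection does better; minimum is 58.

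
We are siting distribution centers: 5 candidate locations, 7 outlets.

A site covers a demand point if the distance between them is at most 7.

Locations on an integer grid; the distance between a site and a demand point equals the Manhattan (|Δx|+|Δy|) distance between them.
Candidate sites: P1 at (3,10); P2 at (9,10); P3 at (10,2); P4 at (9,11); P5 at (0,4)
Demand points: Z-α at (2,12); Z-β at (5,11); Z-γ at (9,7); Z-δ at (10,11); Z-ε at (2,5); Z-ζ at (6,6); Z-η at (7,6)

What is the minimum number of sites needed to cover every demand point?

Coverage sets (demand points within 7 of each site):
  P1: {Z-α, Z-β, Z-ε, Z-ζ}
  P2: {Z-β, Z-γ, Z-δ, Z-ζ, Z-η}
  P3: {Z-γ, Z-η}
  P4: {Z-β, Z-γ, Z-δ, Z-η}
  P5: {Z-ε}
No single site covers all 7 demand points.
But {P1, P2} covers everything, so the minimum is 2.

2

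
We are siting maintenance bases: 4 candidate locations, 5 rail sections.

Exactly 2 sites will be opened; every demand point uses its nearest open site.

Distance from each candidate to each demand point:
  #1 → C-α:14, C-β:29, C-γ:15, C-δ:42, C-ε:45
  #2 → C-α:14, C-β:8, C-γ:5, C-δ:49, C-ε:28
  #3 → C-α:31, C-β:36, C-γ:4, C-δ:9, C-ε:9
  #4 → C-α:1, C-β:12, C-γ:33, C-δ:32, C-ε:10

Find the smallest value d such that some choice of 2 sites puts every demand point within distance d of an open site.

Open {#3, #4}.
  Farthest demand point is C-β at distance 12 (to #4); all others are ≤ 12.
With {#2, #3} the worst case is 14.
With {#1, #3} the worst case is 29.
No size-2 selection achieves below 12.

12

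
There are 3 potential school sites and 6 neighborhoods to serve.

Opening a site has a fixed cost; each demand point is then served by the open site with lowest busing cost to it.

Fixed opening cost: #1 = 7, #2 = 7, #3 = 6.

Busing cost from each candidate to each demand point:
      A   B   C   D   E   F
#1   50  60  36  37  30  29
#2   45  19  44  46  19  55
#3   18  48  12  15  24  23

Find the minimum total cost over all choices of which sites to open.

Open {#2, #3}: assign each demand point to its cheapest open site.
  A→#3 18, B→#2 19, C→#3 12, D→#3 15, E→#2 19, F→#3 23
  busing cost 106, fixed 13 → total 119.
Compare {#1, #2, #3}: busing cost 106 + fixed 20 = 126.
Compare {#3}: busing cost 140 + fixed 6 = 146.
Compare {#1, #3}: busing cost 140 + fixed 13 = 153.
All other subsets cost ≥ 126. Minimum total cost: 119.

119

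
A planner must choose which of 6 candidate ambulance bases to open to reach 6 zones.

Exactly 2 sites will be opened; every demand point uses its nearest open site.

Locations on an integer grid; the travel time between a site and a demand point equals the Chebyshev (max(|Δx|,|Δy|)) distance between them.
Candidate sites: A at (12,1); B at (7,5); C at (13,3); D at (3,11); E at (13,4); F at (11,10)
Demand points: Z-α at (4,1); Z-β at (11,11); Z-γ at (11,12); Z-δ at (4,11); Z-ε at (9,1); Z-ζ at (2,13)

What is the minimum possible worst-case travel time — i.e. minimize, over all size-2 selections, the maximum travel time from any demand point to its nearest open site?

Open {B, D}.
  Farthest demand point is Z-γ at travel time 7 (to B); all others are ≤ 7.
With {A, B} the worst case is 8.
With {A, D} the worst case is 8.
No size-2 selection achieves below 7.

7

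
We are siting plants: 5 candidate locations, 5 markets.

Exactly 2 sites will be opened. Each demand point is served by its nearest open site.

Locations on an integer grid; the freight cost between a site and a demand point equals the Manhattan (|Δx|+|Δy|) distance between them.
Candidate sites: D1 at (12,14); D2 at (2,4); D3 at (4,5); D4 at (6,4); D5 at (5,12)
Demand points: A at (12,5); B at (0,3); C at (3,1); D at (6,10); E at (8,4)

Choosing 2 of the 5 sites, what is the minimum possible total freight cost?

Open {D2, D4}.
  A→D4 7, B→D2 3, C→D2 4, D→D4 6, E→D4 2  ⇒ total 22.
Compare {D4, D5}: total 25.
Compare {D3, D4}: total 26.
No size-2 selection does better; minimum is 22.

22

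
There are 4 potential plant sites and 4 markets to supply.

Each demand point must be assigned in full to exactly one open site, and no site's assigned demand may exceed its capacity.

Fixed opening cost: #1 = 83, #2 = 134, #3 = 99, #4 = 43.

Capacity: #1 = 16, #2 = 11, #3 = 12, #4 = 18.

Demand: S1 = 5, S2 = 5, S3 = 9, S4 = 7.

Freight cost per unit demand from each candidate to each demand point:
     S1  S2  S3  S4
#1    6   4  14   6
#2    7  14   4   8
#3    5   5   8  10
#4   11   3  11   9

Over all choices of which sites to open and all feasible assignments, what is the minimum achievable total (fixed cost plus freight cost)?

Open {#1, #4}; cheapest assignment that respects the capacities:
  #1 (cap 16, load 12): S1, S4 — cost 5×6 + 7×6 = 72
  #4 (cap 18, load 14): S2, S3 — cost 5×3 + 9×11 = 114
  Shipping 186, fixed 126 → total 312.
  Any other capacity-feasible assignment to {#1, #4} ships for at least 186.
Compare {#2, #4}: its best feasible assignment gives total 346.
Compare {#3, #4}: its best feasible assignment gives total 347.
Every other set of open sites that can feasibly serve all demand totals ≥ 346 even under its best assignment. Minimum: 312.

312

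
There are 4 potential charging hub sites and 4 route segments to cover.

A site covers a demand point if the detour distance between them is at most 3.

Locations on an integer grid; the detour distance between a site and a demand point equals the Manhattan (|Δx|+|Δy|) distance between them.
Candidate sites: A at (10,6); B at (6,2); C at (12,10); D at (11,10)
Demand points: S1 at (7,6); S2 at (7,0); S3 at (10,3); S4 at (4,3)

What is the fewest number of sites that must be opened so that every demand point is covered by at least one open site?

2

Coverage sets (demand points within 3 of each site):
  A: {S1, S3}
  B: {S2, S4}
  C: {}
  D: {}
No single site covers all 4 demand points.
But {A, B} covers everything, so the minimum is 2.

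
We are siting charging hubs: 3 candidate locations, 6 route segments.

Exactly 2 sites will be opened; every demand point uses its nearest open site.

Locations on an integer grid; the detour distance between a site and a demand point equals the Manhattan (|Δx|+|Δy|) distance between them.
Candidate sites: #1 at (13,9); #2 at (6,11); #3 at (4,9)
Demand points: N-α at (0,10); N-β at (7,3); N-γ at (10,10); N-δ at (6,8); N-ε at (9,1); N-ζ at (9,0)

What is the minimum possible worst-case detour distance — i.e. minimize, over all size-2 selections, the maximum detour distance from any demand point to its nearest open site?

13

Open {#1, #2}.
  Farthest demand point is N-ζ at detour distance 13 (to #1); all others are ≤ 13.
With {#1, #3} the worst case is 13.
With {#2, #3} the worst case is 14.
No size-2 selection achieves below 13.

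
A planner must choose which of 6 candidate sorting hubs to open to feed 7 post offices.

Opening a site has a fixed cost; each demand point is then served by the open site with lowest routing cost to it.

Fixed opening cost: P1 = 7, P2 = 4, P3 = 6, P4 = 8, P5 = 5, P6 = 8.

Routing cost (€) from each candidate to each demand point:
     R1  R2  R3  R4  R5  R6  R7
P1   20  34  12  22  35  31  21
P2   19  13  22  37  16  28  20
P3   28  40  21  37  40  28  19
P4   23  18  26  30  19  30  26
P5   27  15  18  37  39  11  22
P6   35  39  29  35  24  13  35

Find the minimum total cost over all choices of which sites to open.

Open {P1, P2, P5}: assign each demand point to its cheapest open site.
  R1→P2 19, R2→P2 13, R3→P1 12, R4→P1 22, R5→P2 16, R6→P5 11, R7→P2 20
  routing cost 113, fixed 16 → total 129.
Compare {P1, P2, P6}: routing cost 115 + fixed 19 = 134.
Compare {P1, P2, P3, P5}: routing cost 112 + fixed 22 = 134.
Compare {P1, P2, P4, P5}: routing cost 113 + fixed 24 = 137.
All other subsets cost ≥ 134. Minimum total cost: 129.

129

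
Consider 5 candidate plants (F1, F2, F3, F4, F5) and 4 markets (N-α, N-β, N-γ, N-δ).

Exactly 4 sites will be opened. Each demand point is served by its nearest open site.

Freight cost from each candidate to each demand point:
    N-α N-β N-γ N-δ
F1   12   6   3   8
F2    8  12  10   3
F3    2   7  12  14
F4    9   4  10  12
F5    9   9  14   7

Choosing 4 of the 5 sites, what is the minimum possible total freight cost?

12

Open {F1, F2, F3, F4}.
  N-α→F3 2, N-β→F4 4, N-γ→F1 3, N-δ→F2 3  ⇒ total 12.
Compare {F1, F2, F3, F5}: total 14.
Compare {F1, F3, F4, F5}: total 16.
No size-4 selection does better; minimum is 12.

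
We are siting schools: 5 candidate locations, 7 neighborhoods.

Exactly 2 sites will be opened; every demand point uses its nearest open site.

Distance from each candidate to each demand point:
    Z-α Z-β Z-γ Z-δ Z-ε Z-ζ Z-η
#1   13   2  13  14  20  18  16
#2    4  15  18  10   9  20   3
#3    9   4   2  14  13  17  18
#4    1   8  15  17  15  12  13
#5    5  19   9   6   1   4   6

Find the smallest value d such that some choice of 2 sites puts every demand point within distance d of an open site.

6

Open {#3, #5}.
  Farthest demand point is Z-δ at distance 6 (to #5); all others are ≤ 6.
With {#1, #5} the worst case is 9.
With {#4, #5} the worst case is 9.
No size-2 selection achieves below 6.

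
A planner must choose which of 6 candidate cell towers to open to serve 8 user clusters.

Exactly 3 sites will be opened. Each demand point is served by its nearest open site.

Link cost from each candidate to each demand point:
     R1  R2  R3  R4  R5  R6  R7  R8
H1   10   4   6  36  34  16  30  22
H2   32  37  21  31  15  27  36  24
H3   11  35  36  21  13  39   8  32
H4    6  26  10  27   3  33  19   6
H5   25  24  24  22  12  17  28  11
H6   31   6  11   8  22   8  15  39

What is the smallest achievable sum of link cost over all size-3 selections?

55

Open {H3, H4, H6}.
  R1→H4 6, R2→H6 6, R3→H4 10, R4→H6 8, R5→H4 3, R6→H6 8, R7→H3 8, R8→H4 6  ⇒ total 55.
Compare {H1, H4, H6}: total 56.
Compare {H2, H4, H6}: total 62.
No size-3 selection does better; minimum is 55.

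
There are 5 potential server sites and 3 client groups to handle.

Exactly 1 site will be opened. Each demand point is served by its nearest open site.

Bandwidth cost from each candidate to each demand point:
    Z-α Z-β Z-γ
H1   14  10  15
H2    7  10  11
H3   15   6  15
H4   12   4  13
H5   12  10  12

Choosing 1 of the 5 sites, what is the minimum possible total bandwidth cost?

Open {H2}.
  Z-α→H2 7, Z-β→H2 10, Z-γ→H2 11  ⇒ total 28.
Compare {H4}: total 29.
Compare {H5}: total 34.
No size-1 selection does better; minimum is 28.

28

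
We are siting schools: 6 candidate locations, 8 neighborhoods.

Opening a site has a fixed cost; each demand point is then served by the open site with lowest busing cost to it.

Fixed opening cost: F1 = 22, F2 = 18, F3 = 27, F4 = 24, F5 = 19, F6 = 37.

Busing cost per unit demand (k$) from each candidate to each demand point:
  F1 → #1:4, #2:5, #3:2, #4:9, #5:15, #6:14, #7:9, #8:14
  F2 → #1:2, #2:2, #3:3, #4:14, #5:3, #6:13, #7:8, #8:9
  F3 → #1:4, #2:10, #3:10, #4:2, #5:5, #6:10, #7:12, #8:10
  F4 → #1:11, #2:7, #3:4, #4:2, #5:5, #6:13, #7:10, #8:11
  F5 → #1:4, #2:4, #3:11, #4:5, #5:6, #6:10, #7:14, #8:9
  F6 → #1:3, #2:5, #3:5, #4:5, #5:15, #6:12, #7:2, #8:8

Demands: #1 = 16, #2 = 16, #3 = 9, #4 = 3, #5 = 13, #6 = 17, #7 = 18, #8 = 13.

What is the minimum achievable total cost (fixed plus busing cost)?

Open {F2, F3, F6}: assign each demand point to its cheapest open site.
  #1→F2 16×2=32, #2→F2 16×2=32, #3→F2 9×3=27, #4→F3 3×2=6, #5→F2 13×3=39, #6→F3 17×10=170, #7→F6 18×2=36, #8→F6 13×8=104
  busing cost 446, fixed 82 → total 528.
Compare {F2, F5, F6}: busing cost 455 + fixed 74 = 529.
Compare {F1, F2, F3, F6}: busing cost 437 + fixed 104 = 541.
Compare {F1, F2, F5, F6}: busing cost 446 + fixed 96 = 542.
All other subsets cost ≥ 529. Minimum total cost: 528.

528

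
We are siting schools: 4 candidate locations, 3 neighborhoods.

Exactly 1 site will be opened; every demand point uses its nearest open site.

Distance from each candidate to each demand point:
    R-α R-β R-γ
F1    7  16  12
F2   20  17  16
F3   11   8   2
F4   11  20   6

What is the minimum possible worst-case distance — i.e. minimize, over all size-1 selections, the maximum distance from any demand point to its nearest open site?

Open {F3}.
  Farthest demand point is R-α at distance 11 (to F3); all others are ≤ 11.
With {F1} the worst case is 16.
With {F2} the worst case is 20.
No size-1 selection achieves below 11.

11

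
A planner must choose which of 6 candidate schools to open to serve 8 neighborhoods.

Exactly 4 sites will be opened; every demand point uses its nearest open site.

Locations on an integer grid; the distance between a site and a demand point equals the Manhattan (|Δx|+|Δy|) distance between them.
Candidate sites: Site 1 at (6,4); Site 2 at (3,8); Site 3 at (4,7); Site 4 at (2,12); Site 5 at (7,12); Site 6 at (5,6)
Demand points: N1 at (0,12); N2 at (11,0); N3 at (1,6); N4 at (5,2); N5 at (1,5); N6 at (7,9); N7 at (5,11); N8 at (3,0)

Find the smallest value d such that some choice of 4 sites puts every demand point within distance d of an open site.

9

Open {Site 1, Site 2, Site 3, Site 4}.
  Farthest demand point is N2 at distance 9 (to Site 1); all others are ≤ 9.
With {Site 1, Site 2, Site 3, Site 5} the worst case is 9.
With {Site 1, Site 2, Site 3, Site 6} the worst case is 9.
No size-4 selection achieves below 9.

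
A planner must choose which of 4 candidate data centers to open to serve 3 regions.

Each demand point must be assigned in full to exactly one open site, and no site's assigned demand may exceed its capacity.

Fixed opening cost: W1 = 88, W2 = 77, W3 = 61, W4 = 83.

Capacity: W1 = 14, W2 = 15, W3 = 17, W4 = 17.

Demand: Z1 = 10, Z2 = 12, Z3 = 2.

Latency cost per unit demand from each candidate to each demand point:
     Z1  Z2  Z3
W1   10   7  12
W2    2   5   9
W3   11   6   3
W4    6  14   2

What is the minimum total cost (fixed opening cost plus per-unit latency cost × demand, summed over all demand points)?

Open {W2, W3}; cheapest assignment that respects the capacities:
  W2 (cap 15, load 10): Z1 — cost 10×2 = 20
  W3 (cap 17, load 14): Z2, Z3 — cost 12×6 + 2×3 = 78
  Shipping 98, fixed 138 → total 236.
  Any other capacity-feasible assignment to {W2, W3} ships for at least 98.
Compare {W3, W4}: its best feasible assignment gives total 280.
Compare {W2, W4}: its best feasible assignment gives total 284.
Every other set of open sites that can feasibly serve all demand totals ≥ 280 even under its best assignment. Minimum: 236.

236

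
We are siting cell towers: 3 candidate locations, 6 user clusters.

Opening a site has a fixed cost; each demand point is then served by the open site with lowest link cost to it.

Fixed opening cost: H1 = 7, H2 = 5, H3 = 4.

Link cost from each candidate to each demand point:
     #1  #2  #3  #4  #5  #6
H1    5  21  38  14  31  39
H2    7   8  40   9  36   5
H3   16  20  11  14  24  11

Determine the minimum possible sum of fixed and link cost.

73

Open {H2, H3}: assign each demand point to its cheapest open site.
  #1→H2 7, #2→H2 8, #3→H3 11, #4→H2 9, #5→H3 24, #6→H2 5
  link cost 64, fixed 9 → total 73.
Compare {H1, H2, H3}: link cost 62 + fixed 16 = 78.
Compare {H1, H3}: link cost 85 + fixed 11 = 96.
Compare {H3}: link cost 96 + fixed 4 = 100.
All other subsets cost ≥ 78. Minimum total cost: 73.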